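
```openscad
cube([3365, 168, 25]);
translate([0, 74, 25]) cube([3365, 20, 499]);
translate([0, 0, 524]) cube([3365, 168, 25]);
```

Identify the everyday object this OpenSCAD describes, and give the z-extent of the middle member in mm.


An I-beam. The web height is 499 mm.

Two wide flanges with a thin centred web — an I-beam. Overall 549 mm minus two 25 mm flanges gives a web of 549 − 2·25 = 499 mm.


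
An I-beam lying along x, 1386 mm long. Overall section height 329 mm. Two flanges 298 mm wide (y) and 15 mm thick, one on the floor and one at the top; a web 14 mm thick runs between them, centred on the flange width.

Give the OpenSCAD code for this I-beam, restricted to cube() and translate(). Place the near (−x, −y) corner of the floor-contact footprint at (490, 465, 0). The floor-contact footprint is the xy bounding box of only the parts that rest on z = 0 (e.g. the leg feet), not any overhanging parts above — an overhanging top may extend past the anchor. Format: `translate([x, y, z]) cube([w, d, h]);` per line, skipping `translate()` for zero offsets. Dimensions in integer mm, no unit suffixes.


translate([490, 465, 0]) cube([1386, 298, 15]);
translate([490, 607, 15]) cube([1386, 14, 299]);
translate([490, 465, 314]) cube([1386, 298, 15]);


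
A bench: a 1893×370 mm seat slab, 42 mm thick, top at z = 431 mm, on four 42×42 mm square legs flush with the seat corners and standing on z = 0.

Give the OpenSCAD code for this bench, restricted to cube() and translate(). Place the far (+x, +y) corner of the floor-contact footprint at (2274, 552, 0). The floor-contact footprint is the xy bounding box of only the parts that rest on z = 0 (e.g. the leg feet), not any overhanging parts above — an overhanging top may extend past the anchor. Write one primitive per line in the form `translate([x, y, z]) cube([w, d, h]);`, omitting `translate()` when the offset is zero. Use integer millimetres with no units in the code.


// leg_h = 431 − 42 = 389
translate([381, 182, 389]) cube([1893, 370, 42]);
translate([381, 182, 0]) cube([42, 42, 389]);
translate([381, 510, 0]) cube([42, 42, 389]);
translate([2232, 182, 0]) cube([42, 42, 389]);
translate([2232, 510, 0]) cube([42, 42, 389]);


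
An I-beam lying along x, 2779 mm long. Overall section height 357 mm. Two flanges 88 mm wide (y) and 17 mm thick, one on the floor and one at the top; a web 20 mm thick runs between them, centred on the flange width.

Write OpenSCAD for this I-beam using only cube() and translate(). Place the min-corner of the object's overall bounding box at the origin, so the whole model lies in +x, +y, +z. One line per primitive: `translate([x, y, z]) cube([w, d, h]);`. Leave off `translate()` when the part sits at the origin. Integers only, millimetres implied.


cube([2779, 88, 17]);
translate([0, 34, 17]) cube([2779, 20, 323]);
translate([0, 0, 340]) cube([2779, 88, 17]);


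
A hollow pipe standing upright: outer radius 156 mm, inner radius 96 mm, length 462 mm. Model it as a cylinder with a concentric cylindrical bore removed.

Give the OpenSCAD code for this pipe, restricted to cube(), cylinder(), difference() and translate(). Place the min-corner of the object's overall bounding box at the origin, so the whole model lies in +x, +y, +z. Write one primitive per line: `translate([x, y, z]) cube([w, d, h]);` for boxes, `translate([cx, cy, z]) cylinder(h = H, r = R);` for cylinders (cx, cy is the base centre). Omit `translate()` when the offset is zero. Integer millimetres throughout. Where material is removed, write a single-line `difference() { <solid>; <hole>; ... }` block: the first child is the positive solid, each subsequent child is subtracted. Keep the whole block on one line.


difference() { translate([156, 156, 0]) cylinder(h = 462, r = 156); translate([156, 156, 0]) cylinder(h = 462, r = 96); }


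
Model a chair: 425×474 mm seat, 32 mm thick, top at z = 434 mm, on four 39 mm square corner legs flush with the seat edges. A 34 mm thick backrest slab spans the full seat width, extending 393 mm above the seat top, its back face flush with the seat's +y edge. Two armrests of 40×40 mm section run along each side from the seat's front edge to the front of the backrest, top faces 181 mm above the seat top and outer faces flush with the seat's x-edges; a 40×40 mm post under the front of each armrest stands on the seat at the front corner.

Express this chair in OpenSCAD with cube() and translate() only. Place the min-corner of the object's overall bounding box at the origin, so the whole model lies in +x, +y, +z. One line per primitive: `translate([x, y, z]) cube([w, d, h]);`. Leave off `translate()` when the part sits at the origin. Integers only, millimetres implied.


translate([0, 0, 402]) cube([425, 474, 32]);
cube([39, 39, 402]);
translate([386, 0, 0]) cube([39, 39, 402]);
translate([0, 435, 0]) cube([39, 39, 402]);
translate([386, 435, 0]) cube([39, 39, 402]);
translate([0, 440, 434]) cube([425, 34, 393]);
translate([0, 0, 575]) cube([40, 440, 40]);
translate([385, 0, 575]) cube([40, 440, 40]);
translate([0, 0, 434]) cube([40, 40, 141]);
translate([385, 0, 434]) cube([40, 40, 141]);


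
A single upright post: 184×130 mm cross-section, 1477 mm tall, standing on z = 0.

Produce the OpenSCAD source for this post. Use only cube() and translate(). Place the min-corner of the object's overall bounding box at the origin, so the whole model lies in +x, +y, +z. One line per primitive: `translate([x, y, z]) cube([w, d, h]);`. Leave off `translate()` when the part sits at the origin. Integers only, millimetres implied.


cube([184, 130, 1477]);


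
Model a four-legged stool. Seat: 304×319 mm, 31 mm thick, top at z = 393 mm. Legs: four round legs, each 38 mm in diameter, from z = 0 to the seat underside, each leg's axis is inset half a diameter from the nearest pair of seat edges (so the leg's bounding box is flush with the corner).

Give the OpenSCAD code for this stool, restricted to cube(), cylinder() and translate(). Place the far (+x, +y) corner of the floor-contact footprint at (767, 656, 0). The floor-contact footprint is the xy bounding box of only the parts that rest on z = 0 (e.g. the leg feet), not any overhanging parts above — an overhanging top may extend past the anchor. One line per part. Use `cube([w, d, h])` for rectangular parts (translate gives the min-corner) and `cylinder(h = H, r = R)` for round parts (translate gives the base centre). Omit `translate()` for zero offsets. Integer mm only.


// leg_h = 393 - 31 = 362
translate([463, 337, 362]) cube([304, 319, 31]);
translate([482, 356, 0]) cylinder(h = 362, r = 19);
translate([748, 356, 0]) cylinder(h = 362, r = 19);
translate([482, 637, 0]) cylinder(h = 362, r = 19);
translate([748, 637, 0]) cylinder(h = 362, r = 19);


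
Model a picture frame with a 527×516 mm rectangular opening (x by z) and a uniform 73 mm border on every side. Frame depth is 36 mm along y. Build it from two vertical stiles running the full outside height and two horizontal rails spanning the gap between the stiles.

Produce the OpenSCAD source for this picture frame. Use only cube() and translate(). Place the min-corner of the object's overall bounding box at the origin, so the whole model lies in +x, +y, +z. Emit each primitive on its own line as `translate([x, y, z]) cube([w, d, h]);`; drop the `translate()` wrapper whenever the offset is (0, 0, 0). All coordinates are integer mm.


cube([73, 36, 662]);
translate([600, 0, 0]) cube([73, 36, 662]);
translate([73, 0, 0]) cube([527, 36, 73]);
translate([73, 0, 589]) cube([527, 36, 73]);


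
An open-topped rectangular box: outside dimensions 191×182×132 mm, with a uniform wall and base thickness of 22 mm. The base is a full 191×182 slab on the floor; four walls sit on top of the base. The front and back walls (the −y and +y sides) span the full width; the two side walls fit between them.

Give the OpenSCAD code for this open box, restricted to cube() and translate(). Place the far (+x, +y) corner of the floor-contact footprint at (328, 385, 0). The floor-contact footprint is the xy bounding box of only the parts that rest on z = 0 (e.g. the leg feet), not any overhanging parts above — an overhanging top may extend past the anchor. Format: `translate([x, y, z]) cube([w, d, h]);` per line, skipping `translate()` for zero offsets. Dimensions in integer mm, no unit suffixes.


translate([137, 203, 0]) cube([191, 182, 22]);
translate([137, 203, 22]) cube([191, 22, 110]);
translate([137, 363, 22]) cube([191, 22, 110]);
translate([137, 225, 22]) cube([22, 138, 110]);
translate([306, 225, 22]) cube([22, 138, 110]);


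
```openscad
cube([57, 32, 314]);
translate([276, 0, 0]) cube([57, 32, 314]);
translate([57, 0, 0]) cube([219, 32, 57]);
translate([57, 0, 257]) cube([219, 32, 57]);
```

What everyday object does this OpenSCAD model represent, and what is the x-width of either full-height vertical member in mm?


A picture frame. The border width is 57 mm.

Four thin pieces enclosing a rectangular opening — a picture frame. The two full-height stiles are 314 mm tall; the top rail sits at z = 257 and is 57 mm tall, so the border above the opening is 314 − 257 = 57 mm, matching the stile x-width.


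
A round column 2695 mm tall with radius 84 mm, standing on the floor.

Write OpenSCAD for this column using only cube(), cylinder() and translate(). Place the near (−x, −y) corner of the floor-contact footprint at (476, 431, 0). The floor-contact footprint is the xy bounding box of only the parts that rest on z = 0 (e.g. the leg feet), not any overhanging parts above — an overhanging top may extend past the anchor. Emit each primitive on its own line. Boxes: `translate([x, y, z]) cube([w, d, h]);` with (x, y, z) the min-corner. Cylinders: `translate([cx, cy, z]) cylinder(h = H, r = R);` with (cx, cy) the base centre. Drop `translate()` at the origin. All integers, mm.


translate([560, 515, 0]) cylinder(h = 2695, r = 84);


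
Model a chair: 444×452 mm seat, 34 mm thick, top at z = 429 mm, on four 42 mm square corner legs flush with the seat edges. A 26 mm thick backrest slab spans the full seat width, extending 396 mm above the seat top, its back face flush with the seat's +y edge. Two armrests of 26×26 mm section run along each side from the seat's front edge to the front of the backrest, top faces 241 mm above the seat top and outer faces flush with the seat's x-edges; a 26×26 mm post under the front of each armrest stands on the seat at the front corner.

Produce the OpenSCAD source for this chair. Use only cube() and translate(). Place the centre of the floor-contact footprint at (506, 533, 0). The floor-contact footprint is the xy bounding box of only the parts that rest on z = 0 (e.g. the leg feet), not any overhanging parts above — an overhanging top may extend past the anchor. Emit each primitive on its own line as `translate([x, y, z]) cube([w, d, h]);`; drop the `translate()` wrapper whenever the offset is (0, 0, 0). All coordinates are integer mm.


translate([284, 307, 395]) cube([444, 452, 34]);
translate([284, 307, 0]) cube([42, 42, 395]);
translate([686, 307, 0]) cube([42, 42, 395]);
translate([284, 717, 0]) cube([42, 42, 395]);
translate([686, 717, 0]) cube([42, 42, 395]);
translate([284, 733, 429]) cube([444, 26, 396]);
translate([284, 307, 644]) cube([26, 426, 26]);
translate([702, 307, 644]) cube([26, 426, 26]);
translate([284, 307, 429]) cube([26, 26, 215]);
translate([702, 307, 429]) cube([26, 26, 215]);


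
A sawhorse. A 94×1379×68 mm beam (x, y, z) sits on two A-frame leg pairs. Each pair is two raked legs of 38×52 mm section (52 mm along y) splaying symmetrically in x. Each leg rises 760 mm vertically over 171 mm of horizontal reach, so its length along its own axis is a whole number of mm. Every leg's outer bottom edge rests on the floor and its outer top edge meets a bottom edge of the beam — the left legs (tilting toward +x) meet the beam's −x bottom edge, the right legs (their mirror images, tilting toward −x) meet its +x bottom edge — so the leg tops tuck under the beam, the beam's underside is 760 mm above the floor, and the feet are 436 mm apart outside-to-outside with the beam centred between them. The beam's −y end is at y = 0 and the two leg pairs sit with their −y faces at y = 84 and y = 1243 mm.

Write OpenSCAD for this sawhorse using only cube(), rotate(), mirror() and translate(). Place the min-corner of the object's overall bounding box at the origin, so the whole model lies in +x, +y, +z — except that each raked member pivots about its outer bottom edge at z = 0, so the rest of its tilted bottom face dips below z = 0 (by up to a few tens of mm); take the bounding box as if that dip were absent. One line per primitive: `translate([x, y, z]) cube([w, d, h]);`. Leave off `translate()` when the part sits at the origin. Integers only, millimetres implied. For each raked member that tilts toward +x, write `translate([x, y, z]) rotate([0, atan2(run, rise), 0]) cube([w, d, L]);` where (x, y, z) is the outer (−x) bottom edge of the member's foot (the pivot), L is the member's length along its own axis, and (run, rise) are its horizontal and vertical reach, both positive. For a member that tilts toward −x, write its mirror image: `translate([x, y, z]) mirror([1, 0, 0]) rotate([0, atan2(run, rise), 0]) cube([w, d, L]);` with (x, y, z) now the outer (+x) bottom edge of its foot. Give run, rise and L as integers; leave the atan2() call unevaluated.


translate([171, 0, 760]) cube([94, 1379, 68]);
translate([0, 84, 0]) rotate([0, atan2(171, 760), 0]) cube([38, 52, 779]);
translate([436, 84, 0]) mirror([1, 0, 0]) rotate([0, atan2(171, 760), 0]) cube([38, 52, 779]);
translate([0, 1243, 0]) rotate([0, atan2(171, 760), 0]) cube([38, 52, 779]);
translate([436, 1243, 0]) mirror([1, 0, 0]) rotate([0, atan2(171, 760), 0]) cube([38, 52, 779]);


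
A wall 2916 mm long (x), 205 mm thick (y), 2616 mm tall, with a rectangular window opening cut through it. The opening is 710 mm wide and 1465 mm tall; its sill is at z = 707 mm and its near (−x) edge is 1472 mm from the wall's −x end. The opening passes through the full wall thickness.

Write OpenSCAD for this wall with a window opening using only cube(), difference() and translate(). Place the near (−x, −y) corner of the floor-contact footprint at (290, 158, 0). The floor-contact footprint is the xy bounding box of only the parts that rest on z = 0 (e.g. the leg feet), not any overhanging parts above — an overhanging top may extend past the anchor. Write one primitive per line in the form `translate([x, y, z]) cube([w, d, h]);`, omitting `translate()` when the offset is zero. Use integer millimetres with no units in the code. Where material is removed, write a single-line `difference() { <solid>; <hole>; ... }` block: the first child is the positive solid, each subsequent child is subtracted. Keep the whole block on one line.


difference() { translate([290, 158, 0]) cube([2916, 205, 2616]); translate([1762, 158, 707]) cube([710, 205, 1465]); }


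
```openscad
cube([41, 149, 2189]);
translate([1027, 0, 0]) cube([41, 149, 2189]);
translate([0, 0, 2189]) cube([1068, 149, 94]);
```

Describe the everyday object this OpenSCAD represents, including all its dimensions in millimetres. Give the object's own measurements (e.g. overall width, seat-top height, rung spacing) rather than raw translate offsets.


A door frame. The clear opening is 986 mm wide and 2189 mm high. Two 41 mm wide jambs, 149 mm deep, stand either side of the opening from the floor to the top of the opening. A 94 mm thick head sits across the top of both jambs, spanning the full outside width of the frame.


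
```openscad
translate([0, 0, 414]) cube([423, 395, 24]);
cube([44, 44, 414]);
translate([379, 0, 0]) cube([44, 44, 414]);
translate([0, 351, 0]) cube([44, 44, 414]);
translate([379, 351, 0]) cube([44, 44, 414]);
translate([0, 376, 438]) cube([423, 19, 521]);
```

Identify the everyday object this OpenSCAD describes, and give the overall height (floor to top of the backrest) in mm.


A chair. The overall height is 959 mm.

A slab on four corner posts with a tall panel at the back — a chair. The seat slab sits at z = 414 with thickness 24, and the 521 mm backrest starts at the seat top, so the overall height is 414 + 24 + 521 = 959 mm.


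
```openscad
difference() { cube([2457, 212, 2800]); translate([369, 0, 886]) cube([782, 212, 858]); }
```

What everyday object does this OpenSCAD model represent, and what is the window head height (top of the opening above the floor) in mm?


A wall with a window opening. The window head height is 1744 mm.

A wall with a rectangular opening subtracted — a window. Sill at z = 886, opening 858 mm tall, so the head is at 886 + 858 = 1744 mm.


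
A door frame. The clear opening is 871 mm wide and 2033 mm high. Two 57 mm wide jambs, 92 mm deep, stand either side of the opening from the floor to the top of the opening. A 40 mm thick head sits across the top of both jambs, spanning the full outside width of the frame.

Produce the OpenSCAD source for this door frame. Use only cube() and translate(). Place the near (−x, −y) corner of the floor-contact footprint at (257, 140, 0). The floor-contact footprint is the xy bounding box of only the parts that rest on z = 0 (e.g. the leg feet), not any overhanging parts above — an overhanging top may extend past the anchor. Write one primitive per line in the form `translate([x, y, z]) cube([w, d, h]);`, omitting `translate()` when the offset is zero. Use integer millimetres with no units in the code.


translate([257, 140, 0]) cube([57, 92, 2033]);
translate([1185, 140, 0]) cube([57, 92, 2033]);
translate([257, 140, 2033]) cube([985, 92, 40]);


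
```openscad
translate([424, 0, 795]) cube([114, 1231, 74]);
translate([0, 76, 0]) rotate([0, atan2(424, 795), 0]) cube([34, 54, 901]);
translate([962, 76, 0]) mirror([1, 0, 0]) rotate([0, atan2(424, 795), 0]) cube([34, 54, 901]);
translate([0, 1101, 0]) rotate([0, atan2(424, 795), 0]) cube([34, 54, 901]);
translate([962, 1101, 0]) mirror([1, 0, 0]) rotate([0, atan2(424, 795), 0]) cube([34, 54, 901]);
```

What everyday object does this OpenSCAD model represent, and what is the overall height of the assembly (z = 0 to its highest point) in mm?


A sawhorse. The overall height is 869 mm.

A beam across two mirrored pairs of raked legs — a sawhorse. The beam's underside is at z = 795 (matching the legs' vertical rise in atan2(424, 795)) and the beam is 74 mm tall, so its top is at 795 + 74 = 869 mm. The raked legs top out at the beam's underside, so that is the highest point.


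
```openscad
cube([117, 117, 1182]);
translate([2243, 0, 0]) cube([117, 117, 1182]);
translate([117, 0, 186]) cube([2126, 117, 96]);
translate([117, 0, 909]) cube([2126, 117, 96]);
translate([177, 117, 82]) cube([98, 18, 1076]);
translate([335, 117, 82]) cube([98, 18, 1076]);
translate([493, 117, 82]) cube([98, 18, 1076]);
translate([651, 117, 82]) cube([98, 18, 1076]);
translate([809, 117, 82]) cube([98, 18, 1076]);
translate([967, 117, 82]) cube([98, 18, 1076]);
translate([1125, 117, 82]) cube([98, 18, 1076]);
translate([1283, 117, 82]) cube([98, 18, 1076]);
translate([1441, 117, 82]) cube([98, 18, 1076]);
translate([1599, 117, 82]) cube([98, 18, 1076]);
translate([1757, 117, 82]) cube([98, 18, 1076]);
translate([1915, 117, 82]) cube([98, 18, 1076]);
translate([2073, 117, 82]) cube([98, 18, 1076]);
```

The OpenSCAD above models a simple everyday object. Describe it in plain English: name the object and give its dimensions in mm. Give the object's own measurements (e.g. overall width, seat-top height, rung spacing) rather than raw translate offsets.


A fence section. Two 117×117 mm posts, 1182 mm tall, stand on the floor with a clear span of 2126 mm between their inner faces. Two horizontal rails of 117×96 mm section span the gap between the posts with their undersides at z = 186 mm and z = 909 mm, flush with the posts' −y face. 13 pickets, each 98 mm wide, 18 mm thick and 1076 mm tall, are fixed to the +y face of the rails with their bottoms at z = 82 mm, spaced across the span with a 60 mm gap after the −x post and between neighbouring pickets, with 72 mm left before the +x post.


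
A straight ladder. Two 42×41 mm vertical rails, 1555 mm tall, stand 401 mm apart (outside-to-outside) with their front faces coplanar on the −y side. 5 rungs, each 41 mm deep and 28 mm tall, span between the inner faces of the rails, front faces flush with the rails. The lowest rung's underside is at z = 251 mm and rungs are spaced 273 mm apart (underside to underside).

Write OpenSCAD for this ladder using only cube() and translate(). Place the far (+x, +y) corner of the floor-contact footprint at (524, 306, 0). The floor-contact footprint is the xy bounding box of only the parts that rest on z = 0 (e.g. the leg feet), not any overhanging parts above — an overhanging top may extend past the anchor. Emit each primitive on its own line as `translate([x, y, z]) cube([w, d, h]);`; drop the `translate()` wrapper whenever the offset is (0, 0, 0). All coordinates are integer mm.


translate([123, 265, 0]) cube([42, 41, 1555]);
translate([482, 265, 0]) cube([42, 41, 1555]);
translate([165, 265, 251]) cube([317, 41, 28]);
translate([165, 265, 524]) cube([317, 41, 28]);
translate([165, 265, 797]) cube([317, 41, 28]);
translate([165, 265, 1070]) cube([317, 41, 28]);
translate([165, 265, 1343]) cube([317, 41, 28]);


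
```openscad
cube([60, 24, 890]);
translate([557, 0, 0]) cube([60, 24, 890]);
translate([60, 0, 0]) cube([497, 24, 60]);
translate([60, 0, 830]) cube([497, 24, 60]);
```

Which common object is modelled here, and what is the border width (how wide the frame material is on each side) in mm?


A picture frame. The border width is 60 mm.

Four thin pieces enclosing a rectangular opening — a picture frame. The two full-height stiles are 890 mm tall; the top rail sits at z = 830 and is 60 mm tall, so the border above the opening is 890 − 830 = 60 mm, matching the stile x-width.


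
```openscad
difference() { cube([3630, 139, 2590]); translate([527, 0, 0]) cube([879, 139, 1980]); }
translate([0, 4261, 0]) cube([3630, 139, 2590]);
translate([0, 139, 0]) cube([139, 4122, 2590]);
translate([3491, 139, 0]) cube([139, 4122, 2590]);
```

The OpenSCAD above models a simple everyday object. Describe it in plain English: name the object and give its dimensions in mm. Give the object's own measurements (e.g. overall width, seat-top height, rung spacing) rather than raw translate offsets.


A single room: four walls, each 2590 mm tall and 139 mm thick, enclosing an outside footprint 3630×4400 mm (x × y), no floor or roof. The front and back walls (−y and +y sides) run the full x-width; the side walls fit between their inner faces. A door opening 879 mm wide and 1980 mm tall is cut through the front wall from the floor up, its −x edge 527 mm from the wall's −x end.


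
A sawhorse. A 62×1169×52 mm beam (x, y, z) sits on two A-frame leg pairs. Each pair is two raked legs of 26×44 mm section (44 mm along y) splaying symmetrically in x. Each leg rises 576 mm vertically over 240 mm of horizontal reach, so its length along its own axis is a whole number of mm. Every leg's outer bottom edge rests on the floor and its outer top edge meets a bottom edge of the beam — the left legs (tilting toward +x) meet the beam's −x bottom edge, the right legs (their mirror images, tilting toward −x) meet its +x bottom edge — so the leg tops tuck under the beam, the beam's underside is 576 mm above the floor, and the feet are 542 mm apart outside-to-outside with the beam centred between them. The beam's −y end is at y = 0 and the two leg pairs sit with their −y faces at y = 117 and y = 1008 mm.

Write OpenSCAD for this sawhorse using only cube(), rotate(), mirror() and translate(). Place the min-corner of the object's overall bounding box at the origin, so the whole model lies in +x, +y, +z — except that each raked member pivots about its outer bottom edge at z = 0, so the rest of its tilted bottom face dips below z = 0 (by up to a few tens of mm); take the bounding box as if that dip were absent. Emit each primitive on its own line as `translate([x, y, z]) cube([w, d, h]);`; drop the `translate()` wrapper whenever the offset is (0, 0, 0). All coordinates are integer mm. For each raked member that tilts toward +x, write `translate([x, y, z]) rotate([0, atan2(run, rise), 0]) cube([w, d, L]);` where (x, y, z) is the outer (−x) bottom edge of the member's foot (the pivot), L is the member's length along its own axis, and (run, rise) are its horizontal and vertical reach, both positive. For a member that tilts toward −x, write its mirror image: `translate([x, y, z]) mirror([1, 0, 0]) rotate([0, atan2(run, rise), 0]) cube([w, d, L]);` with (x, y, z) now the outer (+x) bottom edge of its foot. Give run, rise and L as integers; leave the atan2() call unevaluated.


translate([240, 0, 576]) cube([62, 1169, 52]);
translate([0, 117, 0]) rotate([0, atan2(240, 576), 0]) cube([26, 44, 624]);
translate([542, 117, 0]) mirror([1, 0, 0]) rotate([0, atan2(240, 576), 0]) cube([26, 44, 624]);
translate([0, 1008, 0]) rotate([0, atan2(240, 576), 0]) cube([26, 44, 624]);
translate([542, 1008, 0]) mirror([1, 0, 0]) rotate([0, atan2(240, 576), 0]) cube([26, 44, 624]);


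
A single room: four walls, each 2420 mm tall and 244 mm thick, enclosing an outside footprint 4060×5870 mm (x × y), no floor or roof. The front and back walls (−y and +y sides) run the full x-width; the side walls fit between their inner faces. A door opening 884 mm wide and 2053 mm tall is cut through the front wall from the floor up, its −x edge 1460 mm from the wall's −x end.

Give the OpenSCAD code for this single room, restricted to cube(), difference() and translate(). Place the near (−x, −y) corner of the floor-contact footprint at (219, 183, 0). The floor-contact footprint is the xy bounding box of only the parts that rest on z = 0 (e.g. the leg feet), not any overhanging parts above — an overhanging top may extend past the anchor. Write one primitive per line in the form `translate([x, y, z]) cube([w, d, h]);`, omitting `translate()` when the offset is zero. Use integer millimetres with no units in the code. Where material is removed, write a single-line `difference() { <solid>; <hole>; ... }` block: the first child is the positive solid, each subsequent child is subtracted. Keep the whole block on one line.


difference() { translate([219, 183, 0]) cube([4060, 244, 2420]); translate([1679, 183, 0]) cube([884, 244, 2053]); }
translate([219, 5809, 0]) cube([4060, 244, 2420]);
translate([219, 427, 0]) cube([244, 5382, 2420]);
translate([4035, 427, 0]) cube([244, 5382, 2420]);


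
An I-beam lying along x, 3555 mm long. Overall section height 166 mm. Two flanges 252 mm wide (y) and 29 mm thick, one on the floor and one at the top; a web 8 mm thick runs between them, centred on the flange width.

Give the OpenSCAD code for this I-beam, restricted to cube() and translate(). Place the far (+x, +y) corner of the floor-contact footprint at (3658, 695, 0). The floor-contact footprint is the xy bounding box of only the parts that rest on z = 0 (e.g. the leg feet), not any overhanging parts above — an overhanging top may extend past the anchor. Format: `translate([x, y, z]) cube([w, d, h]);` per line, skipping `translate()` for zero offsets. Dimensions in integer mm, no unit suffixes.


translate([103, 443, 0]) cube([3555, 252, 29]);
translate([103, 565, 29]) cube([3555, 8, 108]);
translate([103, 443, 137]) cube([3555, 252, 29]);


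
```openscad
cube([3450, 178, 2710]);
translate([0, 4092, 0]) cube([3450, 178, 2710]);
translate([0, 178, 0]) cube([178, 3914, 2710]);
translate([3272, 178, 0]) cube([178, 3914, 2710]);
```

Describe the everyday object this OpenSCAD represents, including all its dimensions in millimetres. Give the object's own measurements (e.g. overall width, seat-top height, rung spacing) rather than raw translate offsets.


The wall frame of a small rectangular building: four walls, each 2710 mm tall and 178 mm thick, enclosing a footprint 3450 mm (x) by 4270 mm (y) outside-to-outside, with no floor or roof. The front and back walls (the −y and +y sides) span the full width; the two side walls fit between them.


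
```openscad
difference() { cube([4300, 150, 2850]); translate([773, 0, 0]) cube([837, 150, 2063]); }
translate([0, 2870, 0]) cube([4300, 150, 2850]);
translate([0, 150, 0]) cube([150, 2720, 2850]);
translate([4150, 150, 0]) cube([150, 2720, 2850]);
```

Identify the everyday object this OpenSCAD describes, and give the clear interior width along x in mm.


A single room. The interior width is 4000 mm.

Four walls enclosing a rectangle with a door in the front wall — a room. Outside width 4300 minus two 150 mm walls gives 4000 mm.


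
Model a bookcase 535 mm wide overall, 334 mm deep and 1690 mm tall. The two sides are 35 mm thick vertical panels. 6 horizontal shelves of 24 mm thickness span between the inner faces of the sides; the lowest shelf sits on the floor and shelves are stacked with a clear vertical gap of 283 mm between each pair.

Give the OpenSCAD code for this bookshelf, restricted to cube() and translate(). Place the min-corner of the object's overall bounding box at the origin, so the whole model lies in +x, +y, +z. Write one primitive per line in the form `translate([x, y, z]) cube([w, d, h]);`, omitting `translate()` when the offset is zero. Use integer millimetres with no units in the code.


cube([35, 334, 1690]);
translate([500, 0, 0]) cube([35, 334, 1690]);
translate([35, 0, 0]) cube([465, 334, 24]);
translate([35, 0, 307]) cube([465, 334, 24]);
translate([35, 0, 614]) cube([465, 334, 24]);
translate([35, 0, 921]) cube([465, 334, 24]);
translate([35, 0, 1228]) cube([465, 334, 24]);
translate([35, 0, 1535]) cube([465, 334, 24]);


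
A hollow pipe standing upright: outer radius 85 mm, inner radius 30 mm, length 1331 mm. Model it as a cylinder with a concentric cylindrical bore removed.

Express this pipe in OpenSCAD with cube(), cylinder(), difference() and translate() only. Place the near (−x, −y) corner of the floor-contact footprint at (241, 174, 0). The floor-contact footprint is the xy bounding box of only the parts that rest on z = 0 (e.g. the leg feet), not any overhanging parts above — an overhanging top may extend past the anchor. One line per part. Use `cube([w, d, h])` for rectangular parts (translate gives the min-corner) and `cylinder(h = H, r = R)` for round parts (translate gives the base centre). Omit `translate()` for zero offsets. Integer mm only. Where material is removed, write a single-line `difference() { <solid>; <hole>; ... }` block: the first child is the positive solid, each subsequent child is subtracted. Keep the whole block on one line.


difference() { translate([326, 259, 0]) cylinder(h = 1331, r = 85); translate([326, 259, 0]) cylinder(h = 1331, r = 30); }


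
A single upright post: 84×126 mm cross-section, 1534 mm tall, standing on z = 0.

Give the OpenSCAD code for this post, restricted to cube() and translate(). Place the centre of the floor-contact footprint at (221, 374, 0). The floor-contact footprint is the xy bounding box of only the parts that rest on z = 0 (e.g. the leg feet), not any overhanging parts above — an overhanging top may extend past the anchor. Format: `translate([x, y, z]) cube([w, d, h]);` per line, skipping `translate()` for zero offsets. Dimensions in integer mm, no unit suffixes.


translate([179, 311, 0]) cube([84, 126, 1534]);


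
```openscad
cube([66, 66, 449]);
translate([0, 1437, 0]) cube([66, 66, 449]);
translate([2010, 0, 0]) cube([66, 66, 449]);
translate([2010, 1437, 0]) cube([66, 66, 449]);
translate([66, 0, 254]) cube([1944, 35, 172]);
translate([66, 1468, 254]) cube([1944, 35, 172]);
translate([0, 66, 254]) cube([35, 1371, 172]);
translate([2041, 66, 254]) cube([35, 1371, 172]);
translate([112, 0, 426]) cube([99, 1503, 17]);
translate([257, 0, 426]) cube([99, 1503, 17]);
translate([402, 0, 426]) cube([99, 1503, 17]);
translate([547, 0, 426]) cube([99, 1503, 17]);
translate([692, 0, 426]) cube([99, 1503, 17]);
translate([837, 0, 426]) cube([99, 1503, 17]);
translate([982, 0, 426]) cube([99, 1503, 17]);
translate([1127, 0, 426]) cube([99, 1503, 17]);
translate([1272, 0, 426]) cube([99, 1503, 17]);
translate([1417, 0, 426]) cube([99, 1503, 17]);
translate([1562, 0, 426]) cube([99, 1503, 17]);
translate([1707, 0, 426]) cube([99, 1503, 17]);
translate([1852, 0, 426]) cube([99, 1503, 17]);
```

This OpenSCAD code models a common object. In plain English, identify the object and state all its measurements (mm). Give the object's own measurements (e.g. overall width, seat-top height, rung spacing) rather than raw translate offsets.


A bed frame 2076 mm long (x) by 1503 mm wide (y). Four 66×66 mm corner posts, 449 mm tall, at the corners of the footprint. Four rails of 35 mm thickness and 172 mm height run between adjacent posts with their undersides at z = 254 mm, their outer faces flush with the outside of the frame (the two x-running rails run between the posts' inner faces; the two y-running rails run between the posts' inner faces). 13 slats, each 99 mm wide (x) and 17 mm thick, lie across the top of the two x-running rails, running the full 1503 mm width of the frame in y; along x they sit between the end posts with a 46 mm gap after the −x posts and between neighbouring slats, leaving 59 mm before the +x posts.


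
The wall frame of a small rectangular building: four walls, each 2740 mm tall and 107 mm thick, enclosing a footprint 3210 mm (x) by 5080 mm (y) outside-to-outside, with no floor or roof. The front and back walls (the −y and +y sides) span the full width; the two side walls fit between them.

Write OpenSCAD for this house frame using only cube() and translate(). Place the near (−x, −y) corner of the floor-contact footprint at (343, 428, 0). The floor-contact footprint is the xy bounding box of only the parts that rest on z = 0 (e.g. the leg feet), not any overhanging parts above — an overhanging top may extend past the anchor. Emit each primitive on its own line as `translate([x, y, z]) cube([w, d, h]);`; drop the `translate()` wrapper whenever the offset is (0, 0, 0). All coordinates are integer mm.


translate([343, 428, 0]) cube([3210, 107, 2740]);
translate([343, 5401, 0]) cube([3210, 107, 2740]);
translate([343, 535, 0]) cube([107, 4866, 2740]);
translate([3446, 535, 0]) cube([107, 4866, 2740]);


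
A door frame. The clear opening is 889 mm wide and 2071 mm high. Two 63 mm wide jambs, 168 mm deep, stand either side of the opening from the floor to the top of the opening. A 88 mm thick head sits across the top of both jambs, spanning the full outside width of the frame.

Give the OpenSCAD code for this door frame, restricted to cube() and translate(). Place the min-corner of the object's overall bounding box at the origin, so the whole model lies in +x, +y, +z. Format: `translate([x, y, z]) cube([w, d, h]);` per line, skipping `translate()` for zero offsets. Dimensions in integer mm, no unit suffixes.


cube([63, 168, 2071]);
translate([952, 0, 0]) cube([63, 168, 2071]);
translate([0, 0, 2071]) cube([1015, 168, 88]);


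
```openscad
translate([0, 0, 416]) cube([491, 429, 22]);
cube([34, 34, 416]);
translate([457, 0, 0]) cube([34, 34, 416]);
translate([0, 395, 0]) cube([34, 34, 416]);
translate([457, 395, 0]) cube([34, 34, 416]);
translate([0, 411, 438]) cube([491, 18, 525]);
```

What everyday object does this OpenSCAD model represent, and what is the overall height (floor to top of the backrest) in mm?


A chair. The overall height is 963 mm.

A slab on four corner posts with a tall panel at the back — a chair. The seat slab sits at z = 416 with thickness 22, and the 525 mm backrest starts at the seat top, so the overall height is 416 + 22 + 525 = 963 mm.


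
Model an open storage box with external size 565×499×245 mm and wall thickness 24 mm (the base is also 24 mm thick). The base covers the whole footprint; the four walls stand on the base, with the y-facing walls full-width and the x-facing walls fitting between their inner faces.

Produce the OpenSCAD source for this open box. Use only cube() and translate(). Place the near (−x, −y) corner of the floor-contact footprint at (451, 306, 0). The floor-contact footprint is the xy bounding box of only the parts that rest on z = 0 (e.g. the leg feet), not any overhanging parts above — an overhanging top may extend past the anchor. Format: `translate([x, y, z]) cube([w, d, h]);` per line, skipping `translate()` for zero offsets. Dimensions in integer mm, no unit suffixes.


translate([451, 306, 0]) cube([565, 499, 24]);
translate([451, 306, 24]) cube([565, 24, 221]);
translate([451, 781, 24]) cube([565, 24, 221]);
translate([451, 330, 24]) cube([24, 451, 221]);
translate([992, 330, 24]) cube([24, 451, 221]);


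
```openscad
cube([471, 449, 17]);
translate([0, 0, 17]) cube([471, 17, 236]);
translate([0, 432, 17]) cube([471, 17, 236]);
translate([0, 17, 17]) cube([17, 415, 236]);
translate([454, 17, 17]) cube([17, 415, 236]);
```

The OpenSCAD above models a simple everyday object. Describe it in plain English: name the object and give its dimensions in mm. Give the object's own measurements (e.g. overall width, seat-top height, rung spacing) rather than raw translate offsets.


An open-topped rectangular box: outside dimensions 471×449×253 mm, with a uniform wall and base thickness of 17 mm. The base is a full 471×449 slab on the floor; four walls sit on top of the base. The front and back walls (the −y and +y sides) span the full width; the two side walls fit between them.


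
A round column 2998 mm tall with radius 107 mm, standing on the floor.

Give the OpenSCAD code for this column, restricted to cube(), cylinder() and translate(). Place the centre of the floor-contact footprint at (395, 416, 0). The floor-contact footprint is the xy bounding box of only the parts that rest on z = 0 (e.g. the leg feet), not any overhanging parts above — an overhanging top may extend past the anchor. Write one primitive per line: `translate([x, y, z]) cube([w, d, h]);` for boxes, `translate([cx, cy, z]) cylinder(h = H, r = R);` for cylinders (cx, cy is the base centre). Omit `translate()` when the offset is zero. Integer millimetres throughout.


translate([395, 416, 0]) cylinder(h = 2998, r = 107);


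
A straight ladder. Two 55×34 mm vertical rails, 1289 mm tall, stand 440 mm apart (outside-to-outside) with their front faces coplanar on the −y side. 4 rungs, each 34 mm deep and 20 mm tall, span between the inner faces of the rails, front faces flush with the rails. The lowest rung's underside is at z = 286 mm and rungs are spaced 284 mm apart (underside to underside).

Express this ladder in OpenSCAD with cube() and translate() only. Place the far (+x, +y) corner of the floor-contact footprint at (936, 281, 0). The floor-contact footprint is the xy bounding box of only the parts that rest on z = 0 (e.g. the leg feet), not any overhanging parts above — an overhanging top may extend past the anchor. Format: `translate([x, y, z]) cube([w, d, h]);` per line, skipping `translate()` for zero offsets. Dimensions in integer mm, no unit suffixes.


translate([496, 247, 0]) cube([55, 34, 1289]);
translate([881, 247, 0]) cube([55, 34, 1289]);
translate([551, 247, 286]) cube([330, 34, 20]);
translate([551, 247, 570]) cube([330, 34, 20]);
translate([551, 247, 854]) cube([330, 34, 20]);
translate([551, 247, 1138]) cube([330, 34, 20]);


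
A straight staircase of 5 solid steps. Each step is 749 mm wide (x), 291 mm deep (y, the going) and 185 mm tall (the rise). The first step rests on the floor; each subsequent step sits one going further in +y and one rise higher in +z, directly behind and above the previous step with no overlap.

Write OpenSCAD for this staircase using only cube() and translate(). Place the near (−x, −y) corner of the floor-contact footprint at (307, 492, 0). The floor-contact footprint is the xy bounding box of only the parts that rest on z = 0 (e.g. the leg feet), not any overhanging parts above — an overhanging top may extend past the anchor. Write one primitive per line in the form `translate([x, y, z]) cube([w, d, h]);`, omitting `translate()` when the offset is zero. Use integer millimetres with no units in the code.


translate([307, 492, 0]) cube([749, 291, 185]);
translate([307, 783, 185]) cube([749, 291, 185]);
translate([307, 1074, 370]) cube([749, 291, 185]);
translate([307, 1365, 555]) cube([749, 291, 185]);
translate([307, 1656, 740]) cube([749, 291, 185]);
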